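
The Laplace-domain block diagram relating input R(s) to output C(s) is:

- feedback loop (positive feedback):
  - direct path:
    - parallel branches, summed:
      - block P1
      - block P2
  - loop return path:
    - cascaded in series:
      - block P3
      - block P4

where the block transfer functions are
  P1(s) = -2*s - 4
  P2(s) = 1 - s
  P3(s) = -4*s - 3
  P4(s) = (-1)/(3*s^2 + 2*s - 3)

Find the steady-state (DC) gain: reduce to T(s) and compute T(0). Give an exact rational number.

Step 1: parallel reduction of P1, P2 gives -3*s - 3
Step 2: combine P3, P4 in series gives (4*s + 3)/(3*s^2 + 2*s - 3)
Step 3: reduce the feedback loop with forward (P1+P2) and return (P3*P4) gives (-9*s^3 - 15*s^2 + 3*s + 9)/(15*s^2 + 23*s + 6)
Evaluating the step-3 result (the overall T(s)) at s = 0 gives T(0) = 9/6 = 3/2.

Final answer: 3/2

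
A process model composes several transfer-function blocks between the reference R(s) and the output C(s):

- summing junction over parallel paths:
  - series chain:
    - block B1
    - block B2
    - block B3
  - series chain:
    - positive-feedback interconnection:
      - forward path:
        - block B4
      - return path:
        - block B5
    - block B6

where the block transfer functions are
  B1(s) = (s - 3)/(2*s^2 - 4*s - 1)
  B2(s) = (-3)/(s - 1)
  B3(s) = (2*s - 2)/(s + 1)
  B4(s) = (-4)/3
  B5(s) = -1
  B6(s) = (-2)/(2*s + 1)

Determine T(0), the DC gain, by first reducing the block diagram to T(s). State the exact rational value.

1. multiply B1, B2, B3 (series) = (18 - 6*s)/(2*s^3 - 2*s^2 - 5*s - 1)
2. feedback reduction of B4, B5 = 4
3. reduce the series chain [B4/(1-B4*B5)], B6 = (-8)/(2*s + 1)
4. reduce the parallel group (B1*B2*B3), ([B4/(1-B4*B5)]*B6) = (-16*s^3 + 4*s^2 + 70*s + 26)/(4*s^4 - 2*s^3 - 12*s^2 - 7*s - 1)
DC gain: substitute s = 0 into T(s) from step 4: T(0) = 26/(-1) = -26.

Therefore the answer is -26.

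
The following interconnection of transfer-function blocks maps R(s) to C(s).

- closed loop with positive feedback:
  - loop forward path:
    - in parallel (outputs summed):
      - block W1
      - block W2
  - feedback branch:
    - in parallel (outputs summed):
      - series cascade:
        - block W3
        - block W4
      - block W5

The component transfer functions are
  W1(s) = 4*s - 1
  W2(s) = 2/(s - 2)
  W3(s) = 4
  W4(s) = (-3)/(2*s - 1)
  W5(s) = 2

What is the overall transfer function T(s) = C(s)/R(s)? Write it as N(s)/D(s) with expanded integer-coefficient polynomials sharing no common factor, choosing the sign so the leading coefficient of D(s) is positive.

The answer is (-8*s^3 + 22*s^2 - 17*s + 4)/(16*s^3 - 94*s^2 + 147*s - 58).

Reasoning:
(1) sum the parallel branches W1, W2 -> (4*s^2 - 9*s + 4)/(s - 2)
(2) reduce the series chain W3, W4 -> (-12)/(2*s - 1)
(3) parallel reduction of (W3*W4), W5 -> (4*s - 14)/(2*s - 1)
(4) collapse the loop ((W1+W2) forward, ((W3*W4)+W5) return) - this is the overall T(s), already in the required normalized form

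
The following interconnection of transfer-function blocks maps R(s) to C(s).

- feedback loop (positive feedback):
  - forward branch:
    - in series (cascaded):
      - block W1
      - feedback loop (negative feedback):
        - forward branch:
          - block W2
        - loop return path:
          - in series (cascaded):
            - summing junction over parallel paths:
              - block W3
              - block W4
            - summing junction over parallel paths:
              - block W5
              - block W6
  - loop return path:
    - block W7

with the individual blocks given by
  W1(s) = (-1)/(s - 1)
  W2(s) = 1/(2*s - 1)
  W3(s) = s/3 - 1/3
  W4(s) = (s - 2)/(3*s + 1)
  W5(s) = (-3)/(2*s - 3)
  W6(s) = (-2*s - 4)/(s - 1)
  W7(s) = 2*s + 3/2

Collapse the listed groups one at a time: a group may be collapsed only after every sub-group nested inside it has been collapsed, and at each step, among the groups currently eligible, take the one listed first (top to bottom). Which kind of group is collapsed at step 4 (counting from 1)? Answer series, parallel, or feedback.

Reducing step by step:

1. reduce the parallel group W3, W4
2. sum the parallel branches W5, W6
3. cascade (W3+W4), (W5+W6)
4. collapse the loop (W2 forward, ((W3+W4)*(W5+W6)) return)
5. cascade W1, [W2/(1+W2*((W3+W4)*(W5+W6)))]
6. apply the feedback formula to (W1*[W2/(1+W2*((W3+W4)*(W5+W6)))]), W7
At step 4 the group reduced is feedback.

Answer: feedback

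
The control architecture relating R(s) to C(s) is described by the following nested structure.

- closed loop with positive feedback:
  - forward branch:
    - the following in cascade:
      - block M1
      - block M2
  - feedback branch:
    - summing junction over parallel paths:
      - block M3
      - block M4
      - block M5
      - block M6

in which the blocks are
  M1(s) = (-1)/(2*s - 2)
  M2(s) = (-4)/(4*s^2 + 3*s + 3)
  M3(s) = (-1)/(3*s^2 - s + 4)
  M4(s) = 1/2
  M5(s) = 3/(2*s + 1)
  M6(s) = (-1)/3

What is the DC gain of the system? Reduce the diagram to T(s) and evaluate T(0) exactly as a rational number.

[1] reduce the series chain M1, M2 gives 2/(4*s^3 - s^2 - 3)
[2] add M3, M4, M5, M6 (parallel) gives (6*s^3 + 55*s^2 - 23*s + 70)/(36*s^3 + 6*s^2 + 42*s + 24)
[3] feedback reduction of (M1*M2), (M3+M4+M5+M6) gives (36*s^3 + 6*s^2 + 42*s + 24)/(72*s^6 - 6*s^5 + 81*s^4 - 33*s^3 - 76*s^2 - 40*s - 106)
That last expression is T(s); at s = 0 only the constant terms survive, so T(0) = 24/(-106) = -12/53.

Answer: -12/53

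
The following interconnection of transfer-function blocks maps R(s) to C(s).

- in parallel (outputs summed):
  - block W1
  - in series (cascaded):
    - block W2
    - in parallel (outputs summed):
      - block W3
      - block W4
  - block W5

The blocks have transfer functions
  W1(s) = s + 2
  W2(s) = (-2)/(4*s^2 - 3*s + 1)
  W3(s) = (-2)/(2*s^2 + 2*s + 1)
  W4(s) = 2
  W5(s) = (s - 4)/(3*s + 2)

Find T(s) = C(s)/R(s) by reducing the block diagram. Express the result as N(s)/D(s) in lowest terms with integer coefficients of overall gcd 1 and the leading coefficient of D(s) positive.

1. reduce the parallel group W3, W4; result (4*s^2 + 4*s)/(2*s^2 + 2*s + 1)
2. combine W2, (W3+W4) in series; result (-8*s^2 - 8*s)/(8*s^4 + 2*s^3 - s + 1)
3. reduce the parallel group W1, (W2*(W3+W4)), W5 - this is the overall T(s), already in the required normalized form

Answer: (24*s^6 + 78*s^5 + 18*s^4 - 27*s^3 - 46*s^2 - 7*s)/(24*s^5 + 22*s^4 + 4*s^3 - 3*s^2 + s + 2)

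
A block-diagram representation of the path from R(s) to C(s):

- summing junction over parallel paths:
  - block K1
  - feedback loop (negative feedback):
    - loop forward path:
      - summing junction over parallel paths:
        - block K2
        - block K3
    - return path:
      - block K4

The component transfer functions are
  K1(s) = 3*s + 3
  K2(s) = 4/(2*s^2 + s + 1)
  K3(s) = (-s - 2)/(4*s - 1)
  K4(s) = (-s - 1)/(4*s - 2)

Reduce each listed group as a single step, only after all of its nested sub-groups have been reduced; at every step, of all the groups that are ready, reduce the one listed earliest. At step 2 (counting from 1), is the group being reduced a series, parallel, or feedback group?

Reducing step by step:

1. sum the parallel branches K2, K3
2. reduce the feedback loop with forward (K2+K3) and return K4
3. sum the parallel branches K1, [(K2+K3)/(1+(K2+K3)*K4)]
Step 2: feedback.

Answer: feedback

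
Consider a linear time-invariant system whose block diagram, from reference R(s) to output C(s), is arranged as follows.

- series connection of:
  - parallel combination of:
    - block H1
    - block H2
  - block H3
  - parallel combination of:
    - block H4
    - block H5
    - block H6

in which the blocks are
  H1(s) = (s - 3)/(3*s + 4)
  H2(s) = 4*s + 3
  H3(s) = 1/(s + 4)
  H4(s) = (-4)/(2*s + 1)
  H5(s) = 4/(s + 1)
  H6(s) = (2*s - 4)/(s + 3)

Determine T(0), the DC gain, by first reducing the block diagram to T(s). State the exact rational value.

Answer: -3/4

Working:
Step 1: reduce the parallel group H1, H2; result (12*s^2 + 26*s + 9)/(3*s + 4)
Step 2: add H4, H5, H6 (parallel); result (4*s^3 + 2*s^2 + 2*s - 4)/(2*s^3 + 9*s^2 + 10*s + 3)
Step 3: multiply (H1+H2), H3, (H4+H5+H6) (series); result (48*s^5 + 128*s^4 + 112*s^3 + 22*s^2 - 86*s - 36)/(6*s^5 + 59*s^4 + 206*s^3 + 313*s^2 + 208*s + 48)
Step 3 gives the overall T(s). Then T(0) = -36/48 = -3/4.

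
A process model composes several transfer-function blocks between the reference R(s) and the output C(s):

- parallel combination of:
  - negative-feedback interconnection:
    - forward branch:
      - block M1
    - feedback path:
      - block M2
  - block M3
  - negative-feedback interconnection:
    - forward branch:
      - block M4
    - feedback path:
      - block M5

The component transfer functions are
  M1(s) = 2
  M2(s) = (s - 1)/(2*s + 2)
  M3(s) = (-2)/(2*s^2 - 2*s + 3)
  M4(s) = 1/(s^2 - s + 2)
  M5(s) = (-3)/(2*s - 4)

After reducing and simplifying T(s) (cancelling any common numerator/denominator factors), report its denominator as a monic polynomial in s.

Reducing step by step:

Step 1: collapse the loop (M1 forward, M2 return); result (s + 1)/s
Step 2: close the feedback loop around M4, M5; result (2*s - 4)/(2*s^3 - 6*s^2 + 8*s - 11)
Step 3: combine [M1/(1+M1*M2)], M3, [M4/(1+M4*M5)] in parallel; result (4*s^6 - 12*s^5 + 18*s^4 - 22*s^3 - 12*s^2 + 23*s - 33)/(4*s^6 - 16*s^5 + 34*s^4 - 56*s^3 + 46*s^2 - 33*s)
Step 3 gives the fully reduced T(s), with no common factor left to cancel. The denominator's leading coefficient is 4, so divide each of its coefficients by 4 to get the monic form.

Answer: s^6 - 4*s^5 + 17*s^4/2 - 14*s^3 + 23*s^2/2 - 33*s/4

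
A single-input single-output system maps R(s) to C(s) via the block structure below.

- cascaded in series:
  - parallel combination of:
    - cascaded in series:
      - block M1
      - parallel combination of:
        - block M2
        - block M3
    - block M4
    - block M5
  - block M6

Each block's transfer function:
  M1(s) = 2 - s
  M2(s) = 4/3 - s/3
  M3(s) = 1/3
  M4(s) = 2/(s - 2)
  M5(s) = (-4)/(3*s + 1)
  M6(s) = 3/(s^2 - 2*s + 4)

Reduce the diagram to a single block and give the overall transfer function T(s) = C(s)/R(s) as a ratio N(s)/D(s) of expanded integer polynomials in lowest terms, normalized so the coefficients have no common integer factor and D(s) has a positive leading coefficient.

Step 1 - combine M2, M3 in parallel gives 5/3 - s/3
Step 2 - cascade M1, (M2+M3) gives s^2/3 - 7*s/3 + 10/3
Step 3 - parallel reduction of (M1*(M2+M3)), M4, M5 gives (3*s^4 - 26*s^3 + 63*s^2 - 30*s + 10)/(9*s^2 - 15*s - 6)
Step 4 - series reduction of ((M1*(M2+M3))+M4+M5), M6; the result is T(s) itself (integer coefficients, no common factor, positive leading denominator coefficient)

Hence the answer: (3*s^4 - 26*s^3 + 63*s^2 - 30*s + 10)/(3*s^4 - 11*s^3 + 20*s^2 - 16*s - 8)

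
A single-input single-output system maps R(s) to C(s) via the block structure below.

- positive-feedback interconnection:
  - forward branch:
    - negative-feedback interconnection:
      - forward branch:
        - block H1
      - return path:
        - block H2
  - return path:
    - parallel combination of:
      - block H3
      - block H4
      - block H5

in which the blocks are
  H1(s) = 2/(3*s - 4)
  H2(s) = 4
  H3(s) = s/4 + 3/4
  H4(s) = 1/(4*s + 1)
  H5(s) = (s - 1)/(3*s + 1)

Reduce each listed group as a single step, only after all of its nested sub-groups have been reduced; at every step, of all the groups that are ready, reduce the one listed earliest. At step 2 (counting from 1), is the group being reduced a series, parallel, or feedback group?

(1) apply the feedback formula to H1, H2
(2) reduce the parallel group H3, H4, H5
(3) feedback reduction of [H1/(1+H1*H2)], (H3+H4+H5)
The group at step 2 is a parallel group.

Answer: parallel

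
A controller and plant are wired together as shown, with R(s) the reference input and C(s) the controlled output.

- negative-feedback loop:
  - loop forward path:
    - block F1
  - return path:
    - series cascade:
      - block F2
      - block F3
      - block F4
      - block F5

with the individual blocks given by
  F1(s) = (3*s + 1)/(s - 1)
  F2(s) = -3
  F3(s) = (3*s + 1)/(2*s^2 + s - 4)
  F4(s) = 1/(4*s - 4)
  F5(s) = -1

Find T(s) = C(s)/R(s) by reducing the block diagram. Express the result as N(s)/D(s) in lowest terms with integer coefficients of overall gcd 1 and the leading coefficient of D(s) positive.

Answer: (24*s^4 - 4*s^3 - 64*s^2 + 28*s + 16)/(8*s^4 - 12*s^3 + 11*s^2 + 54*s - 13)

Working:
[1] multiply F2, F3, F4, F5 (series); result (9*s + 3)/(8*s^3 - 4*s^2 - 20*s + 16)
[2] collapse the loop (F1 forward, (F2*F3*F4*F5) return), giving the overall T(s)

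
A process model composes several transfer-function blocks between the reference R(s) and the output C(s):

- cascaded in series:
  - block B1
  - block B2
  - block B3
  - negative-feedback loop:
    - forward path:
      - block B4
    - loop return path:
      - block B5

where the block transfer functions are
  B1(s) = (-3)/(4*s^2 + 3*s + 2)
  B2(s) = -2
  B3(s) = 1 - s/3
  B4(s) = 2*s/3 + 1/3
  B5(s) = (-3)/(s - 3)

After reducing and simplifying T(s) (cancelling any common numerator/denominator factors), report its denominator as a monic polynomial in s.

[1] feedback reduction of B4, B5; result (-2*s^2 + 5*s + 3)/(3*s + 12)
[2] multiply B1, B2, B3, [B4/(1+B4*B5)] (series); result (4*s^3 - 22*s^2 + 24*s + 18)/(12*s^3 + 57*s^2 + 42*s + 24)
The result of step 2 is T(s) in lowest terms. Its denominator has leading coefficient 12; dividing the denominator through by 12 makes it monic.

Answer: s^3 + 19*s^2/4 + 7*s/2 + 2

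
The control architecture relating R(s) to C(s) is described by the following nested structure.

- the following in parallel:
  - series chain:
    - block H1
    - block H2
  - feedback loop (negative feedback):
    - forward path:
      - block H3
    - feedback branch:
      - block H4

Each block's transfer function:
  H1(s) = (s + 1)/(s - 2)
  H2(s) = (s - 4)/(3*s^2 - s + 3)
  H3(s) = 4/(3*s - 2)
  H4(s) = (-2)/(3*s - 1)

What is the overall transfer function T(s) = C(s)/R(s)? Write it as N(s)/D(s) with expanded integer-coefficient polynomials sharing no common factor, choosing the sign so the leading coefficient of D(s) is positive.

(1) combine H1, H2 in series: (s^2 - 3*s - 4)/(3*s^3 - 7*s^2 + 5*s - 6)
(2) apply the feedback formula to H3, H4: (12*s - 4)/(9*s^2 - 9*s - 6)
(3) parallel reduction of (H1*H2), [H3/(1+H3*H4)], which is the overall transfer function T(s) = C(s)/R(s) in lowest terms

Answer: (45*s^4 - 132*s^3 + 73*s^2 - 38*s + 48)/(27*s^5 - 90*s^4 + 90*s^3 - 57*s^2 + 24*s + 36)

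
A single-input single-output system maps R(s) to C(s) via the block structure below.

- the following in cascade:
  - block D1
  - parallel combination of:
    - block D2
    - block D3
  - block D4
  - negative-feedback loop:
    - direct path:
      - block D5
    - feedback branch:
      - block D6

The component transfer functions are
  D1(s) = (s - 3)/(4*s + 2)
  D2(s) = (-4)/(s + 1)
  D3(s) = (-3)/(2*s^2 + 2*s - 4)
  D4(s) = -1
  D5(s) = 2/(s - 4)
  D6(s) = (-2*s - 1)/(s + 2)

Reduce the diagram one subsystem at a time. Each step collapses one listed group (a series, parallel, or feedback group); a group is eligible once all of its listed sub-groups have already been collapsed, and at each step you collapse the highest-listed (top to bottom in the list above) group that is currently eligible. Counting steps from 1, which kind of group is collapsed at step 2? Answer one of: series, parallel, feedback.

Step 1 - sum the parallel branches D2, D3
Step 2 - feedback reduction of D5, D6
Step 3 - cascade D1, (D2+D3), D4, [D5/(1+D5*D6)]
Step 2: feedback.

Therefore the answer is feedback.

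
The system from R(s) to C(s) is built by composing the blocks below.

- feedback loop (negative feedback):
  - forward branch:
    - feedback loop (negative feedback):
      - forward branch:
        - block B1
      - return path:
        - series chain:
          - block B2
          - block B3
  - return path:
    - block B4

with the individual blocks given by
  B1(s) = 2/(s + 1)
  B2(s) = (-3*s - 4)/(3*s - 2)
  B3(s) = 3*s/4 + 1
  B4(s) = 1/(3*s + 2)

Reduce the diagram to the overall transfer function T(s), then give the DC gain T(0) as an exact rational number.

Step 1. reduce the series chain B2, B3: (-9*s^2 - 24*s - 16)/(12*s - 8)
Step 2. collapse the loop (B1 forward, (B2*B3) return): (8 - 12*s)/(3*s^2 + 22*s + 20)
Step 3. reduce the feedback loop with forward [B1/(1+B1*(B2*B3))] and return B4: (16 - 36*s^2)/(9*s^3 + 72*s^2 + 92*s + 48)
The step-3 result is T(s). Setting s = 0: T(0) = 16/48 = 1/3.

Answer: 1/3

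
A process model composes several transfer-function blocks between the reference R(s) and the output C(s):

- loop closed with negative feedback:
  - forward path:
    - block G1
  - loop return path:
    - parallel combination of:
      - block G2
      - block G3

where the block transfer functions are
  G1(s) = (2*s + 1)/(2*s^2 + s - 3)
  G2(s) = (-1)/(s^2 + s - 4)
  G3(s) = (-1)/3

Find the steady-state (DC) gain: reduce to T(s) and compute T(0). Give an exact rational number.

Step 1: reduce the parallel group G2, G3 -> (-s^2 - s + 1)/(3*s^2 + 3*s - 12)
Step 2: close the feedback loop around G1, (G2+G3) -> (6*s^3 + 9*s^2 - 21*s - 12)/(6*s^4 + 7*s^3 - 33*s^2 - 20*s + 37)
The step-2 result is T(s). Setting s = 0: T(0) = -12/37.

Final answer: -12/37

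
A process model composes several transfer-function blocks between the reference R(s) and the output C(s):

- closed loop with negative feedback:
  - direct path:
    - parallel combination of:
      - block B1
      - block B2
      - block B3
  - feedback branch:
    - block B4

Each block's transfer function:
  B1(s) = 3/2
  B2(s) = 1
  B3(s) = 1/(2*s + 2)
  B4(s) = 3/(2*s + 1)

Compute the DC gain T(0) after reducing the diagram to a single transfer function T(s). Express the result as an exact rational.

Answer: 3/10

Working:
(1) add B1, B2, B3 (parallel) = (5*s + 6)/(2*s + 2)
(2) collapse the loop ((B1+B2+B3) forward, B4 return) = (10*s^2 + 17*s + 6)/(4*s^2 + 21*s + 20)
DC gain: substitute s = 0 into T(s) from step 2: T(0) = 6/20 = 3/10.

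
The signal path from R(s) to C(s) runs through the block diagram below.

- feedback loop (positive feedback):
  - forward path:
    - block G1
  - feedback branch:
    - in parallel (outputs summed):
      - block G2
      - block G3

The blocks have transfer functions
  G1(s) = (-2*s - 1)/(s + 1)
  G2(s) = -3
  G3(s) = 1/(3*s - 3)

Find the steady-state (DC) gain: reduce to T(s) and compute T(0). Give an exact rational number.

Answer: 3/7

Working:
Step 1. reduce the parallel group G2, G3, giving (10 - 9*s)/(3*s - 3)
Step 2. apply the feedback formula to G1, (G2+G3), giving (6*s^2 - 3*s - 3)/(15*s^2 - 11*s - 7)
Evaluating the step-2 result (the overall T(s)) at s = 0 gives T(0) = -3/(-7) = 3/7.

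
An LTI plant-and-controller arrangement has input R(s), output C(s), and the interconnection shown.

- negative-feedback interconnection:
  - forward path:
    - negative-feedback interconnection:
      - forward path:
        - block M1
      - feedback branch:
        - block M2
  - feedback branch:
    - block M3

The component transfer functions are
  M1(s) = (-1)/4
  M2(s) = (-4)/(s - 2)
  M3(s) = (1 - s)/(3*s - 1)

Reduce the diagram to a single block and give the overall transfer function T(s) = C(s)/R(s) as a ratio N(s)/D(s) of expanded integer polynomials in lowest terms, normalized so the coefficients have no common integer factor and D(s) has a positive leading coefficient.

[1] close the feedback loop around M1, M2 gives (2 - s)/(4*s - 4)
[2] feedback reduction of [M1/(1+M1*M2)], M3; the result is T(s) itself (integer coefficients, no common factor, positive leading denominator coefficient)

Hence the answer: (-3*s^2 + 7*s - 2)/(13*s^2 - 19*s + 6)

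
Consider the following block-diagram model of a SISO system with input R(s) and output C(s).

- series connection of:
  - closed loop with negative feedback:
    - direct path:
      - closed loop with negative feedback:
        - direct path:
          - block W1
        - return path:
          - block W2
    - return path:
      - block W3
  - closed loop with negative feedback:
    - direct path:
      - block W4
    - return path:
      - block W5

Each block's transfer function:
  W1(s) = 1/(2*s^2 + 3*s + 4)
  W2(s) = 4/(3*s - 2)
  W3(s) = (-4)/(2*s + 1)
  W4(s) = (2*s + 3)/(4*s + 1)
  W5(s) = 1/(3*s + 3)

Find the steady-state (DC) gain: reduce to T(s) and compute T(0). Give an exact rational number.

First reduce the diagram to T(s).

[1] apply the feedback formula to W1, W2: (3*s - 2)/(6*s^3 + 5*s^2 + 6*s - 4)
[2] reduce the feedback loop with forward [W1/(1+W1*W2)] and return W3: (6*s^2 - s - 2)/(12*s^4 + 16*s^3 + 17*s^2 - 14*s + 4)
[3] close the feedback loop around W4, W5: (6*s^2 + 15*s + 9)/(12*s^2 + 17*s + 6)
[4] reduce the series chain [[W1/(1+W1*W2)]/(1+[W1/(1+W1*W2)]*W3)], [W4/(1+W4*W5)]: (36*s^4 + 84*s^3 + 27*s^2 - 39*s - 18)/(144*s^6 + 396*s^5 + 548*s^4 + 217*s^3 - 88*s^2 - 16*s + 24)
Evaluating the step-4 result (the overall T(s)) at s = 0 gives T(0) = -18/24 = -3/4.

Answer: -3/4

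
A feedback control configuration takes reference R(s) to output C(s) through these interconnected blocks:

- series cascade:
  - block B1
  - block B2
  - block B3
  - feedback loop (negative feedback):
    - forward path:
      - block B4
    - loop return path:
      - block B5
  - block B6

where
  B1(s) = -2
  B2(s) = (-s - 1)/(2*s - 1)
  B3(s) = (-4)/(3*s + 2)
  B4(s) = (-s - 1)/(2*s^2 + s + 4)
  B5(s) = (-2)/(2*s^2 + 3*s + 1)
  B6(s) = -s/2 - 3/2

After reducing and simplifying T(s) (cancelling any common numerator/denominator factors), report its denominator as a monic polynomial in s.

First reduce the diagram to T(s).

1. close the feedback loop around B4, B5, giving (-2*s^2 - 3*s - 1)/(4*s^3 + 4*s^2 + 9*s + 6)
2. combine B1, B2, B3, [B4/(1+B4*B5)], B6 in series, giving (-8*s^4 - 44*s^3 - 76*s^2 - 52*s - 12)/(24*s^5 + 28*s^4 + 50*s^3 + 37*s^2 - 12*s - 12)
No further cancellation is possible in the step-2 result, so that is T(s). Its denominator becomes monic after dividing by the leading coefficient 24.

Answer: s^5 + 7*s^4/6 + 25*s^3/12 + 37*s^2/24 - s/2 - 1/2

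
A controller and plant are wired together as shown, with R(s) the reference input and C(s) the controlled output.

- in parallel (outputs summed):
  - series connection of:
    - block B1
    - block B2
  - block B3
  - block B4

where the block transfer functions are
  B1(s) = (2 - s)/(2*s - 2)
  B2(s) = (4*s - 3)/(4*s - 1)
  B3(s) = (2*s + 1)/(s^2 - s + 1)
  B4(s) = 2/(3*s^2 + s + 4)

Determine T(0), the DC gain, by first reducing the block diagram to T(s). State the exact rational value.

(1) cascade B1, B2: (-4*s^2 + 11*s - 6)/(8*s^2 - 10*s + 2)
(2) parallel reduction of (B1*B2), B3, B4: (-12*s^6 + 89*s^5 - 68*s^4 + 88*s^3 - 93*s^2 + 16*s - 12)/(24*s^6 - 46*s^5 + 74*s^4 - 88*s^3 + 74*s^2 - 46*s + 8)
The step-2 result is T(s). Setting s = 0: T(0) = -12/8 = -3/2.

Final answer: -3/2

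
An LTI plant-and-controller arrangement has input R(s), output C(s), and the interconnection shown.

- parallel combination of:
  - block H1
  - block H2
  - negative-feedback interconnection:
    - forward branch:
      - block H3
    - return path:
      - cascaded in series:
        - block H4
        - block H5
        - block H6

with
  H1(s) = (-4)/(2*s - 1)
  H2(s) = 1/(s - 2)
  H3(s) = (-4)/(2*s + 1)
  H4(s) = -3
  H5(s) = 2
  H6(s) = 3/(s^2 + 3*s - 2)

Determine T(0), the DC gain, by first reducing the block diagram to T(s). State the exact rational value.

Step 1 - cascade H4, H5, H6, giving (-18)/(s^2 + 3*s - 2)
Step 2 - collapse the loop (H3 forward, (H4*H5*H6) return), giving (-4*s^2 - 12*s + 8)/(2*s^3 + 7*s^2 - s + 70)
Step 3 - reduce the parallel group H1, H2, [H3/(1+H3*(H4*H5*H6))], giving (-12*s^4 - 4*s^3 + 119*s^2 - 211*s + 506)/(4*s^5 + 4*s^4 - 33*s^3 + 159*s^2 - 352*s + 140)
Evaluating the step-3 result (the overall T(s)) at s = 0 gives T(0) = 506/140 = 253/70.

Hence the answer: 253/70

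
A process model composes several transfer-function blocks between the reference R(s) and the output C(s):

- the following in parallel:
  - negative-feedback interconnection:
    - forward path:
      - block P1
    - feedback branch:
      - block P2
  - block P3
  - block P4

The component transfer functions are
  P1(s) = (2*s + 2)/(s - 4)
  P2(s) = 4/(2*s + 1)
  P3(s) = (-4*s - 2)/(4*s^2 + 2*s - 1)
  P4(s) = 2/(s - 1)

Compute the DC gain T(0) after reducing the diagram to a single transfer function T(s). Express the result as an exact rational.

Step 1. feedback reduction of P1, P2 gives (4*s^2 + 6*s + 2)/(2*s^2 + s + 4)
Step 2. combine [P1/(1+P1*P2)], P3, P4 in parallel gives (16*s^5 + 24*s^4 + 4*s^2 + 24*s + 2)/(8*s^5 + 8*s^3 - 9*s^2 - 11*s + 4)
That last expression is T(s); at s = 0 only the constant terms survive, so T(0) = 2/4 = 1/2.

Final answer: 1/2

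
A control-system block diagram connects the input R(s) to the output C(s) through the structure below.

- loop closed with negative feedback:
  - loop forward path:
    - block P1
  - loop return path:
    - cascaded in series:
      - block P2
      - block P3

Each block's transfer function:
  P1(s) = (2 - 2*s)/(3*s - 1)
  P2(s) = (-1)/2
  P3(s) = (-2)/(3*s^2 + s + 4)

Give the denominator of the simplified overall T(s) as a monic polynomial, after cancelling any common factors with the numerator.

1. reduce the series chain P2, P3 -> 1/(3*s^2 + s + 4)
2. close the feedback loop around P1, (P2*P3) -> (-6*s^3 + 4*s^2 - 6*s + 8)/(9*s^3 + 9*s - 2)
The result of step 2 is T(s) in lowest terms. Its denominator has leading coefficient 9; dividing the denominator through by 9 makes it monic.

Therefore the answer is s^3 + s - 2/9.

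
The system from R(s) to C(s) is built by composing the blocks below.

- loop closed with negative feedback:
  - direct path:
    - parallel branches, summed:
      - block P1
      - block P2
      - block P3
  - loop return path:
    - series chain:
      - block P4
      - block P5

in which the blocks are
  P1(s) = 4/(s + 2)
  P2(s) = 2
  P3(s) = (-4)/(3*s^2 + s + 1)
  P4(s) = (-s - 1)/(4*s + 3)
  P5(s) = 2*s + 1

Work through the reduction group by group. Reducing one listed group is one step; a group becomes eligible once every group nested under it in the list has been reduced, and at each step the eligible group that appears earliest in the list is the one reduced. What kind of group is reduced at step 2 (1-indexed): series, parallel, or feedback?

1. reduce the parallel group P1, P2, P3
2. combine P4, P5 in series
3. reduce the feedback loop with forward (P1+P2+P3) and return (P4*P5)
The group at step 2 is a series group.

Therefore the answer is series.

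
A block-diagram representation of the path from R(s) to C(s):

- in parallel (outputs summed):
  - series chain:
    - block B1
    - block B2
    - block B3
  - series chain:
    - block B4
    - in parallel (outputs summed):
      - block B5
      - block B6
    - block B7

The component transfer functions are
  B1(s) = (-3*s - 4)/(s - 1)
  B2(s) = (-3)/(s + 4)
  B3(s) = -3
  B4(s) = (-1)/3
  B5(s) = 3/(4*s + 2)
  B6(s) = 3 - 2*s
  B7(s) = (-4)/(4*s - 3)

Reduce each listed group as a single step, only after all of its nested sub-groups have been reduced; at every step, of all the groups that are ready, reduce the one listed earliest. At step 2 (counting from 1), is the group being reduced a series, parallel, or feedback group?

[1] combine B1, B2, B3 in series
[2] combine B5, B6 in parallel
[3] cascade B4, (B5+B6), B7
[4] reduce the parallel group (B1*B2*B3), (B4*(B5+B6)*B7)
Step 2 collapses a parallel group.

Therefore the answer is parallel.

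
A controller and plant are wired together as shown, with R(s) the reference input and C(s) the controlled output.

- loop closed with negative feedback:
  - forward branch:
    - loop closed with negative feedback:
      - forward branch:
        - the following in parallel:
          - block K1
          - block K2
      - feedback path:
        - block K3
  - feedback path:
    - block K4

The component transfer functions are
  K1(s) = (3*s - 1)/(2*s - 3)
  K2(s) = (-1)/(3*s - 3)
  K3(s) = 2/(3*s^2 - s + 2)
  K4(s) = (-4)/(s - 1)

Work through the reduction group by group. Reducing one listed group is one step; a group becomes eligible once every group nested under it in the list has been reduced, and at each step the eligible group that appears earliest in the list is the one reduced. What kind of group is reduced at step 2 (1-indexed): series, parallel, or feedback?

[1] combine K1, K2 in parallel
[2] apply the feedback formula to (K1+K2), K3
[3] reduce the feedback loop with forward [(K1+K2)/(1+(K1+K2)*K3)] and return K4
Step 2 collapses a feedback group.

Hence the answer: feedback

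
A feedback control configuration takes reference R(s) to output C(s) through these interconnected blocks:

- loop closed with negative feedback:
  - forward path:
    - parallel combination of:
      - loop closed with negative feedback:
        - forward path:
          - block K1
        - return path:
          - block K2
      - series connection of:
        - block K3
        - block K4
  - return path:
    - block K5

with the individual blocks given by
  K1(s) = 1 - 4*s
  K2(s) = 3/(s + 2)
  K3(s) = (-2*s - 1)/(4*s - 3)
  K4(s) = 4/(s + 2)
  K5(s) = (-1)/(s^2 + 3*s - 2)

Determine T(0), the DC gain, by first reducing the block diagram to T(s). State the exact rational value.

(1) collapse the loop (K1 forward, K2 return); result (4*s^2 + 7*s - 2)/(11*s - 5)
(2) multiply K3, K4 (series); result (-8*s - 4)/(4*s^2 + 5*s - 6)
(3) parallel reduction of [K1/(1+K1*K2)], (K3*K4); result (16*s^4 + 48*s^3 - 85*s^2 - 56*s + 32)/(44*s^3 + 35*s^2 - 91*s + 30)
(4) apply the feedback formula to ([K1/(1+K1*K2)]+(K3*K4)), K5; result (16*s^6 + 96*s^5 + 27*s^4 - 407*s^3 + 34*s^2 + 208*s - 64)/(44*s^5 + 151*s^4 - 122*s^3 - 228*s^2 + 328*s - 92)
The step-4 result is T(s). Setting s = 0: T(0) = -64/(-92) = 16/23.

Hence the answer: 16/23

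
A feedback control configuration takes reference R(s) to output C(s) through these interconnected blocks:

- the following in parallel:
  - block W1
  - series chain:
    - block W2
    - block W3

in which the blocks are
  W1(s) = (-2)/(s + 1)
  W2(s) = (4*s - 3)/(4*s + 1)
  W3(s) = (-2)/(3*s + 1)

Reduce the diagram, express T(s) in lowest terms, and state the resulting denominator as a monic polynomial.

The answer is s^3 + 19*s^2/12 + 2*s/3 + 1/12.

Reasoning:
Step 1. combine W2, W3 in series; result (6 - 8*s)/(12*s^2 + 7*s + 1)
Step 2. add W1, (W2*W3) (parallel); result (-32*s^2 - 16*s + 4)/(12*s^3 + 19*s^2 + 8*s + 1)
Step 2 gives the fully reduced T(s), with no common factor left to cancel. The denominator's leading coefficient is 12, so divide each of its coefficients by 12 to get the monic form.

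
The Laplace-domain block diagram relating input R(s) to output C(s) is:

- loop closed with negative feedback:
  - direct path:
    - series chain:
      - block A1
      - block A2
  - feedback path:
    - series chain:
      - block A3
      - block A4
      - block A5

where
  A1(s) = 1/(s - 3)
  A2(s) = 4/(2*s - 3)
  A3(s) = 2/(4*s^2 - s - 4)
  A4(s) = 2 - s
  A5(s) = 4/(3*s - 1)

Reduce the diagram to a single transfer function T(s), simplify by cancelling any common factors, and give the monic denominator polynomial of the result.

(1) series reduction of A1, A2; result 4/(2*s^2 - 9*s + 9)
(2) combine A3, A4, A5 in series; result (16 - 8*s)/(12*s^3 - 7*s^2 - 11*s + 4)
(3) reduce the feedback loop with forward (A1*A2) and return (A3*A4*A5); result (48*s^3 - 28*s^2 - 44*s + 16)/(24*s^5 - 122*s^4 + 149*s^3 + 44*s^2 - 167*s + 100)
The result of step 3 is T(s) in lowest terms. Its denominator has leading coefficient 24; dividing the denominator through by 24 makes it monic.

Hence the answer: s^5 - 61*s^4/12 + 149*s^3/24 + 11*s^2/6 - 167*s/24 + 25/6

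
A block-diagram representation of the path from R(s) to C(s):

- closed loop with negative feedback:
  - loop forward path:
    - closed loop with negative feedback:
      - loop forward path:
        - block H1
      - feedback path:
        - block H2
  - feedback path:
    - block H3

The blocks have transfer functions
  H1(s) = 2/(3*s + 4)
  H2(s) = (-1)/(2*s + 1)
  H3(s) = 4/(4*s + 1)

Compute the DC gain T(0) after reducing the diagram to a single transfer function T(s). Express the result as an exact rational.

First reduce the diagram to T(s).

(1) feedback reduction of H1, H2; result (4*s + 2)/(6*s^2 + 11*s + 2)
(2) apply the feedback formula to [H1/(1+H1*H2)], H3; result (16*s^2 + 12*s + 2)/(24*s^3 + 50*s^2 + 35*s + 10)
Step 2 gives the overall T(s). Then T(0) = 2/10 = 1/5.

Answer: 1/5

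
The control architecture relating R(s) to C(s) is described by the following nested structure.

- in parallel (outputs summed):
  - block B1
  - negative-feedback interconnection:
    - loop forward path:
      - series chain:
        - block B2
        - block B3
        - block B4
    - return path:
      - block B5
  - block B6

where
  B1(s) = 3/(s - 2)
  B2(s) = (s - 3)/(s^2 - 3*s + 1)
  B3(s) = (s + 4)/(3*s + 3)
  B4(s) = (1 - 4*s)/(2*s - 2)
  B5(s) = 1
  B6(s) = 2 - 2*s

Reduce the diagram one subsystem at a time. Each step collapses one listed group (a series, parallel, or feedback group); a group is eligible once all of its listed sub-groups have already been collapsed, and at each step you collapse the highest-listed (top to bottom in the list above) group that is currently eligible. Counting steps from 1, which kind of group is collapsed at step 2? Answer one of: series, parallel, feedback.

1. series reduction of B2, B3, B4
2. close the feedback loop around (B2*B3*B4), B5
3. sum the parallel branches B1, [(B2*B3*B4)/(1+(B2*B3*B4)*B5)], B6
Step 2 collapses a feedback group.

Therefore the answer is feedback.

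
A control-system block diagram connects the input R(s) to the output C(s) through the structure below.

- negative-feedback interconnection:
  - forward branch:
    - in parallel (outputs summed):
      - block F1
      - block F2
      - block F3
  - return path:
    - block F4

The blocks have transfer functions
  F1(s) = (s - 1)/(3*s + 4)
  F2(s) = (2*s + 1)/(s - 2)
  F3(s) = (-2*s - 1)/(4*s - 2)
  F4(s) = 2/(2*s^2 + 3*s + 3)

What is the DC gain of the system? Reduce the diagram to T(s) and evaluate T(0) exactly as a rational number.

1. combine F1, F2, F3 in parallel = (22*s^3 + 19*s^2 + 26*s - 4)/(12*s^3 - 14*s^2 - 28*s + 16)
2. feedback reduction of (F1+F2+F3), F4 = (44*s^5 + 104*s^4 + 175*s^3 + 127*s^2 + 66*s - 12)/(24*s^5 + 8*s^4 - 18*s^3 - 56*s^2 + 16*s + 40)
Evaluating the step-2 result (the overall T(s)) at s = 0 gives T(0) = -12/40 = -3/10.

Therefore the answer is -3/10.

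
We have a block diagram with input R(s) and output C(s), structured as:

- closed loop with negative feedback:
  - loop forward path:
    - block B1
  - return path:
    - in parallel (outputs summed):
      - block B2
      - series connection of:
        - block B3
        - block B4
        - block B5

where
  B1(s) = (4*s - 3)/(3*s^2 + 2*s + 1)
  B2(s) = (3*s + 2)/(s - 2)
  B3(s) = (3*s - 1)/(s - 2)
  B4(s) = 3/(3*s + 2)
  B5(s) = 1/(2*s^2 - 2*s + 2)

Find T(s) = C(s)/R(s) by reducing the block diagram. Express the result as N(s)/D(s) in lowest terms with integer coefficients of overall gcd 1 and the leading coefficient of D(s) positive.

Step 1. series reduction of B3, B4, B5 gives (9*s - 3)/(6*s^4 - 14*s^3 + 6*s^2 - 8)
Step 2. add B2, (B3*B4*B5) (parallel) gives (18*s^4 + 6*s^3 + 2*s^2 + 25*s + 5)/(6*s^4 - 14*s^3 + 6*s^2 - 8)
Step 3. close the feedback loop around B1, (B2+(B3*B4*B5)), which is the overall transfer function T(s) = C(s)/R(s) in lowest terms

Therefore the answer is (24*s^5 - 74*s^4 + 66*s^3 - 18*s^2 - 32*s + 24)/(18*s^6 + 42*s^5 - 34*s^4 - 12*s^3 + 76*s^2 - 71*s - 23).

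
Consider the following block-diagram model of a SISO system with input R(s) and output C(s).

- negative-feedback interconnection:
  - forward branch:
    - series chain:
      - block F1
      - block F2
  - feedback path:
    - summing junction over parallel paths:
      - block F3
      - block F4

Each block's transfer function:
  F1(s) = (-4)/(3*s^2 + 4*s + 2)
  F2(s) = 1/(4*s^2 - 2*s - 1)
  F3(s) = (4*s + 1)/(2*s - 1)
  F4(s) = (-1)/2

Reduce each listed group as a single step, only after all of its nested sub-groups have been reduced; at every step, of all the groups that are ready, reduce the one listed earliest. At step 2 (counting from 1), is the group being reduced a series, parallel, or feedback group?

Step 1: multiply F1, F2 (series)
Step 2: sum the parallel branches F3, F4
Step 3: reduce the feedback loop with forward (F1*F2) and return (F3+F4)
Step 2 collapses a parallel group.

Therefore the answer is parallel.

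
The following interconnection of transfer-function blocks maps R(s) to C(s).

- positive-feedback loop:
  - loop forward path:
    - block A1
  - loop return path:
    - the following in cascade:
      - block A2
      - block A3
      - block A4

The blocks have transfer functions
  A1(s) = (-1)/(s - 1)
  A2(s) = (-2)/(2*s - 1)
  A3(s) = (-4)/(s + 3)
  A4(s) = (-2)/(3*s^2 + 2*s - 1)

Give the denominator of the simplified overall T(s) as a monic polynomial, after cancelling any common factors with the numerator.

First reduce the diagram to T(s).

Step 1 - cascade A2, A3, A4 gives (-16)/(6*s^4 + 19*s^3 - s^2 - 11*s + 3)
Step 2 - reduce the feedback loop with forward A1 and return (A2*A3*A4) gives (-6*s^4 - 19*s^3 + s^2 + 11*s - 3)/(6*s^5 + 13*s^4 - 20*s^3 - 10*s^2 + 14*s - 19)
That last expression is T(s), already simplified. Scaling its denominator by 1/6 (the reciprocal of the leading coefficient) yields the monic denominator.

Answer: s^5 + 13*s^4/6 - 10*s^3/3 - 5*s^2/3 + 7*s/3 - 19/6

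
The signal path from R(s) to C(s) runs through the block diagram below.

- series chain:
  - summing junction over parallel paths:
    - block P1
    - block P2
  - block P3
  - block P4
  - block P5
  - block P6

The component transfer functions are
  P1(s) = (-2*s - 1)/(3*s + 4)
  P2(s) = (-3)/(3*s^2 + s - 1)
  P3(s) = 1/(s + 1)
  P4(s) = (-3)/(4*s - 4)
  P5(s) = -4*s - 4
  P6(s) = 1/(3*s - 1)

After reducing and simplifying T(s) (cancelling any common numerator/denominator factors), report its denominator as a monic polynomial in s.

Answer: s^5 + s^4/3 - 16*s^3/9 - s^2/27 + 17*s/27 - 4/27

Working:
1. combine P1, P2 in parallel gives (-6*s^3 - 5*s^2 - 8*s - 11)/(9*s^3 + 15*s^2 + s - 4)
2. cascade (P1+P2), P3, P4, P5, P6 gives (-18*s^3 - 15*s^2 - 24*s - 33)/(27*s^5 + 9*s^4 - 48*s^3 - s^2 + 17*s - 4)
That last expression is T(s), already simplified. Scaling its denominator by 1/27 (the reciprocal of the leading coefficient) yields the monic denominator.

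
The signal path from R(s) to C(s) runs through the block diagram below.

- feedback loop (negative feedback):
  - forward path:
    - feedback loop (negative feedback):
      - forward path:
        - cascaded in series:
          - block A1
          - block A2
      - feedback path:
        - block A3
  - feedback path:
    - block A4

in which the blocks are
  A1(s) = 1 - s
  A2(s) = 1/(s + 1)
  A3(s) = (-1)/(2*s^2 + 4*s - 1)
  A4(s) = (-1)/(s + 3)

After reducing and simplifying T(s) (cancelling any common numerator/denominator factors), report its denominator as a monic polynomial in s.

Step 1 - combine A1, A2 in series = (1 - s)/(s + 1)
Step 2 - collapse the loop ((A1*A2) forward, A3 return) = (-2*s^3 - 2*s^2 + 5*s - 1)/(2*s^3 + 6*s^2 + 4*s - 2)
Step 3 - close the feedback loop around [(A1*A2)/(1+(A1*A2)*A3)], A4 = (-2*s^4 - 8*s^3 - s^2 + 14*s - 3)/(2*s^4 + 14*s^3 + 24*s^2 + 5*s - 5)
T(s) is the step-3 result (common factors already cancelled). Leading coefficient of the denominator: 2. Divide through by 2 for the monic polynomial.

Therefore the answer is s^4 + 7*s^3 + 12*s^2 + 5*s/2 - 5/2.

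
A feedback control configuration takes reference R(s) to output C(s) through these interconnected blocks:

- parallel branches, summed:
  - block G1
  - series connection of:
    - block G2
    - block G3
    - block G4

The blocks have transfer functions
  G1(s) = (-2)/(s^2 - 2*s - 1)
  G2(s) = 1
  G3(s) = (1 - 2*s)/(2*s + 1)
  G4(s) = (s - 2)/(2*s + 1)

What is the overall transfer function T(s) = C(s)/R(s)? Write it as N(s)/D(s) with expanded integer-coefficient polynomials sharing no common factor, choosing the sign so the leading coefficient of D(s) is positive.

Answer: (-2*s^4 + 9*s^3 - 18*s^2 - 9*s)/(4*s^4 - 4*s^3 - 11*s^2 - 6*s - 1)

Working:
[1] reduce the series chain G2, G3, G4: (-2*s^2 + 5*s - 2)/(4*s^2 + 4*s + 1)
[2] combine G1, (G2*G3*G4) in parallel, giving the overall T(s)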